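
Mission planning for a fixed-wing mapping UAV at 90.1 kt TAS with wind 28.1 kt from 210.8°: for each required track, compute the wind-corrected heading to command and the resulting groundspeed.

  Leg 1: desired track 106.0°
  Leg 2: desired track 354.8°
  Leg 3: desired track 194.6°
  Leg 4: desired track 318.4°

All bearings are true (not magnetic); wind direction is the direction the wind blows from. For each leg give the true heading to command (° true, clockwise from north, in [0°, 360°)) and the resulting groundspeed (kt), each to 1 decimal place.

Leg 1: desired track 106.0°; wind correction +17.5° → command heading 123.5°, groundspeed 93.1 kt
Leg 2: desired track 354.8°; wind correction -10.6° → command heading 344.2°, groundspeed 111.3 kt
Leg 3: desired track 194.6°; wind correction +5.0° → command heading 199.6°, groundspeed 62.8 kt
Leg 4: desired track 318.4°; wind correction -17.3° → command heading 301.1°, groundspeed 94.5 kt

Leg 1: heading=123.5°, groundspeed=93.1 kt
Leg 2: heading=344.2°, groundspeed=111.3 kt
Leg 3: heading=199.6°, groundspeed=62.8 kt
Leg 4: heading=301.1°, groundspeed=94.5 kt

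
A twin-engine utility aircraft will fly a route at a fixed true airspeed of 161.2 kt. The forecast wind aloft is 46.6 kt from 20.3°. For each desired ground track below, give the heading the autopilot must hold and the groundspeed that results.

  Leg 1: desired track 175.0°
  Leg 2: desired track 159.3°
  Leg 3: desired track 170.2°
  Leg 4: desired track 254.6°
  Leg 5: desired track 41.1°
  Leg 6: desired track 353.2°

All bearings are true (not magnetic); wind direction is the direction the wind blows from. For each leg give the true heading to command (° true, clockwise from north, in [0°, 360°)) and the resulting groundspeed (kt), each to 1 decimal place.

Leg 1: desired track 175.0°; wind correction -7.1° → command heading 167.9°, groundspeed 202.1 kt
Leg 2: desired track 159.3°; wind correction -10.9° → command heading 148.4°, groundspeed 193.4 kt
Leg 3: desired track 170.2°; wind correction -8.3° → command heading 161.9°, groundspeed 199.8 kt
Leg 4: desired track 254.6°; wind correction +13.6° → command heading 268.2°, groundspeed 183.9 kt
Leg 5: desired track 41.1°; wind correction -5.9° → command heading 35.2°, groundspeed 116.8 kt
Leg 6: desired track 353.2°; wind correction +7.6° → command heading 0.8°, groundspeed 118.3 kt

Leg 1: heading=167.9°, groundspeed=202.1 kt
Leg 2: heading=148.4°, groundspeed=193.4 kt
Leg 3: heading=161.9°, groundspeed=199.8 kt
Leg 4: heading=268.2°, groundspeed=183.9 kt
Leg 5: heading=35.2°, groundspeed=116.8 kt
Leg 6: heading=0.8°, groundspeed=118.3 kt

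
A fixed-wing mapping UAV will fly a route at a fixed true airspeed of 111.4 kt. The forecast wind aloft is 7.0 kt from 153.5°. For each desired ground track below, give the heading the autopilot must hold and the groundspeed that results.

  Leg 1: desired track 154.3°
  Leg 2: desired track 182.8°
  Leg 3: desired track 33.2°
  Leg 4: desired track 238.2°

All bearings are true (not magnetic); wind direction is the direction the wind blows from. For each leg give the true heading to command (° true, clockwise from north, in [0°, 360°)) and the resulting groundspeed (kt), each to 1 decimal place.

Leg 1: desired track 154.3°; wind correction -0.1° → command heading 154.2°, groundspeed 104.4 kt
Leg 2: desired track 182.8°; wind correction -1.8° → command heading 181.0°, groundspeed 105.2 kt
Leg 3: desired track 33.2°; wind correction +3.1° → command heading 36.3°, groundspeed 114.8 kt
Leg 4: desired track 238.2°; wind correction -3.6° → command heading 234.6°, groundspeed 110.5 kt

Leg 1: heading=154.2°, groundspeed=104.4 kt
Leg 2: heading=181.0°, groundspeed=105.2 kt
Leg 3: heading=36.3°, groundspeed=114.8 kt
Leg 4: heading=234.6°, groundspeed=110.5 kt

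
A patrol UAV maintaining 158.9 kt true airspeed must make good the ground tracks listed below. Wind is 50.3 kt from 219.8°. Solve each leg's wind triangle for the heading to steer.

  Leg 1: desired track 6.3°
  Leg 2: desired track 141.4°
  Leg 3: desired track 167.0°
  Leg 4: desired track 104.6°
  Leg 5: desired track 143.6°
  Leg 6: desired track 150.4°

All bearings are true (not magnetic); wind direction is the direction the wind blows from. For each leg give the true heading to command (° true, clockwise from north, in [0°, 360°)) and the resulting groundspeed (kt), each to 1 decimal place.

Leg 1: heading=356.2°, groundspeed=198.4 kt
Leg 2: heading=159.5°, groundspeed=141.0 kt
Leg 3: heading=181.6°, groundspeed=123.4 kt
Leg 4: heading=121.2°, groundspeed=173.7 kt
Leg 5: heading=161.5°, groundspeed=139.2 kt
Leg 6: heading=167.6°, groundspeed=134.1 kt

Leg 1: desired track 6.3°; wind correction -10.1° → command heading 356.2°, groundspeed 198.4 kt
Leg 2: desired track 141.4°; wind correction +18.1° → command heading 159.5°, groundspeed 141.0 kt
Leg 3: desired track 167.0°; wind correction +14.6° → command heading 181.6°, groundspeed 123.4 kt
Leg 4: desired track 104.6°; wind correction +16.6° → command heading 121.2°, groundspeed 173.7 kt
Leg 5: desired track 143.6°; wind correction +17.9° → command heading 161.5°, groundspeed 139.2 kt
Leg 6: desired track 150.4°; wind correction +17.2° → command heading 167.6°, groundspeed 134.1 kt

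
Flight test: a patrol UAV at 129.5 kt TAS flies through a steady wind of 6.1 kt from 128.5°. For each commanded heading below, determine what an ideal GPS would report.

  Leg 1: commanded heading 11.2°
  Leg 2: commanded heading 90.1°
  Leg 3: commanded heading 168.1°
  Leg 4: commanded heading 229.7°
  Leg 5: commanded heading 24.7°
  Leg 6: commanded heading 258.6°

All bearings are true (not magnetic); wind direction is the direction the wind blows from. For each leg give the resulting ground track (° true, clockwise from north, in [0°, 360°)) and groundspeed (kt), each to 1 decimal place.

Leg 1: track=8.9°, groundspeed=132.4 kt
Leg 2: track=88.4°, groundspeed=124.8 kt
Leg 3: track=169.9°, groundspeed=124.9 kt
Leg 4: track=232.3°, groundspeed=130.8 kt
Leg 5: track=22.1°, groundspeed=131.1 kt
Leg 6: track=260.6°, groundspeed=133.5 kt

Leg 1: heading 11.2°; drift -2.3° → track 8.9°, groundspeed 132.4 kt
Leg 2: heading 90.1°; drift -1.7° → track 88.4°, groundspeed 124.8 kt
Leg 3: heading 168.1°; drift +1.8° → track 169.9°, groundspeed 124.9 kt
Leg 4: heading 229.7°; drift +2.6° → track 232.3°, groundspeed 130.8 kt
Leg 5: heading 24.7°; drift -2.6° → track 22.1°, groundspeed 131.1 kt
Leg 6: heading 258.6°; drift +2.0° → track 260.6°, groundspeed 133.5 kt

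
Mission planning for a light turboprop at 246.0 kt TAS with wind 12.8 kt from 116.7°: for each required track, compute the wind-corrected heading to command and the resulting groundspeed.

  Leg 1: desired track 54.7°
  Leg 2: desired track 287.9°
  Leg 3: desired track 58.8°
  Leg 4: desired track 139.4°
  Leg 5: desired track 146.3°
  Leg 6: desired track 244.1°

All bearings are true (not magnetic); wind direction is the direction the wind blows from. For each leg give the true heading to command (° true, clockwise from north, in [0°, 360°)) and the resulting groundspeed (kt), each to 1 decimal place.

Leg 1: heading=57.3°, groundspeed=239.7 kt
Leg 2: heading=287.4°, groundspeed=258.6 kt
Leg 3: heading=61.3°, groundspeed=239.0 kt
Leg 4: heading=138.2°, groundspeed=234.1 kt
Leg 5: heading=144.8°, groundspeed=234.8 kt
Leg 6: heading=241.7°, groundspeed=253.6 kt

Leg 1: desired track 54.7°; wind correction +2.6° → command heading 57.3°, groundspeed 239.7 kt
Leg 2: desired track 287.9°; wind correction -0.5° → command heading 287.4°, groundspeed 258.6 kt
Leg 3: desired track 58.8°; wind correction +2.5° → command heading 61.3°, groundspeed 239.0 kt
Leg 4: desired track 139.4°; wind correction -1.2° → command heading 138.2°, groundspeed 234.1 kt
Leg 5: desired track 146.3°; wind correction -1.5° → command heading 144.8°, groundspeed 234.8 kt
Leg 6: desired track 244.1°; wind correction -2.4° → command heading 241.7°, groundspeed 253.6 kt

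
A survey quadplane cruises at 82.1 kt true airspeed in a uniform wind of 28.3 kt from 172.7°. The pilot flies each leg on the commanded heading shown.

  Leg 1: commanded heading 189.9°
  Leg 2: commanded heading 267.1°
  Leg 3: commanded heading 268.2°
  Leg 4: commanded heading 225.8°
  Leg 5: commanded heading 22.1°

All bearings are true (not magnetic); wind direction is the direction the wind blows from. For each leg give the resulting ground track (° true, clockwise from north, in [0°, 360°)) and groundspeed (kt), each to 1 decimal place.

Leg 1: heading 189.9°; drift +8.6° → track 198.5°, groundspeed 55.7 kt
Leg 2: heading 267.1°; drift +18.5° → track 285.6°, groundspeed 88.9 kt
Leg 3: heading 268.2°; drift +18.4° → track 286.6°, groundspeed 89.4 kt
Leg 4: heading 225.8°; drift +19.2° → track 245.0°, groundspeed 68.9 kt
Leg 5: heading 22.1°; drift -7.4° → track 14.7°, groundspeed 107.7 kt

Leg 1: track=198.5°, groundspeed=55.7 kt
Leg 2: track=285.6°, groundspeed=88.9 kt
Leg 3: track=286.6°, groundspeed=89.4 kt
Leg 4: track=245.0°, groundspeed=68.9 kt
Leg 5: track=14.7°, groundspeed=107.7 kt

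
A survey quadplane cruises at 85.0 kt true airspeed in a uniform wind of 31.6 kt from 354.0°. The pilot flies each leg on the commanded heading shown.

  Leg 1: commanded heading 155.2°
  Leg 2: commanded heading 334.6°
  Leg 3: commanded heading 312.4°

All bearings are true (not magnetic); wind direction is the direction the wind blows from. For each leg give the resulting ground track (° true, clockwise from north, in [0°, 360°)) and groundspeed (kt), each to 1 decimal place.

Leg 1: track=160.3°, groundspeed=115.4 kt
Leg 2: track=323.8°, groundspeed=56.2 kt
Leg 3: track=293.5°, groundspeed=64.9 kt

Leg 1: heading 155.2°; drift +5.1° → track 160.3°, groundspeed 115.4 kt
Leg 2: heading 334.6°; drift -10.8° → track 323.8°, groundspeed 56.2 kt
Leg 3: heading 312.4°; drift -18.9° → track 293.5°, groundspeed 64.9 kt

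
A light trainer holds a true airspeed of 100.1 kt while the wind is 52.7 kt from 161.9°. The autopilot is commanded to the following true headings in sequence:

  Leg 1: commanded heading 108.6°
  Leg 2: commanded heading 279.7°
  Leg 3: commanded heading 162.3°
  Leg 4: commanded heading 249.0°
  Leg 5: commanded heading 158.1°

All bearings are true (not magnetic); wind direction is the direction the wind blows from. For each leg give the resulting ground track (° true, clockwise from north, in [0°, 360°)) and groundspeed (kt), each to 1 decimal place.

Leg 1: track=77.0°, groundspeed=80.6 kt
Leg 2: track=300.2°, groundspeed=133.1 kt
Leg 3: track=162.7°, groundspeed=47.4 kt
Leg 4: track=277.4°, groundspeed=110.7 kt
Leg 5: track=153.9°, groundspeed=47.6 kt

Leg 1: heading 108.6°; drift -31.6° → track 77.0°, groundspeed 80.6 kt
Leg 2: heading 279.7°; drift +20.5° → track 300.2°, groundspeed 133.1 kt
Leg 3: heading 162.3°; drift +0.4° → track 162.7°, groundspeed 47.4 kt
Leg 4: heading 249.0°; drift +28.4° → track 277.4°, groundspeed 110.7 kt
Leg 5: heading 158.1°; drift -4.2° → track 153.9°, groundspeed 47.6 kt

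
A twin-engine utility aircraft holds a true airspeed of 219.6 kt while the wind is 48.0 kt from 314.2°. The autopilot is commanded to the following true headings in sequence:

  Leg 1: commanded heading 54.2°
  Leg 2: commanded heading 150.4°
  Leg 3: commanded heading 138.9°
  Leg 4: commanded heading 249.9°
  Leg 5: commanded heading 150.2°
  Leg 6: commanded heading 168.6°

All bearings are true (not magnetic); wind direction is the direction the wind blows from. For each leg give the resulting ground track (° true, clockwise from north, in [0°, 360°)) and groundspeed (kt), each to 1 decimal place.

Leg 1: heading 54.2°; drift +11.7° → track 65.9°, groundspeed 232.8 kt
Leg 2: heading 150.4°; drift -2.9° → track 147.5°, groundspeed 266.0 kt
Leg 3: heading 138.9°; drift -0.8° → track 138.1°, groundspeed 267.5 kt
Leg 4: heading 249.9°; drift -12.3° → track 237.6°, groundspeed 203.4 kt
Leg 5: heading 150.2°; drift -2.9° → track 147.3°, groundspeed 266.1 kt
Leg 6: heading 168.6°; drift -6.0° → track 162.6°, groundspeed 260.6 kt

Leg 1: track=65.9°, groundspeed=232.8 kt
Leg 2: track=147.5°, groundspeed=266.0 kt
Leg 3: track=138.1°, groundspeed=267.5 kt
Leg 4: track=237.6°, groundspeed=203.4 kt
Leg 5: track=147.3°, groundspeed=266.1 kt
Leg 6: track=162.6°, groundspeed=260.6 kt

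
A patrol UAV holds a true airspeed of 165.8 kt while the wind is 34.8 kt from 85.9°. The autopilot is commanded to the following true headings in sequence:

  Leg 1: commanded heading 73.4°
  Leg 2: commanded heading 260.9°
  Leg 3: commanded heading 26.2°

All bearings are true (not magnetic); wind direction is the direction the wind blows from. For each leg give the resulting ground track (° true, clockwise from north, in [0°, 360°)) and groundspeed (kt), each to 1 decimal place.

Leg 1: track=70.1°, groundspeed=132.0 kt
Leg 2: track=261.8°, groundspeed=200.5 kt
Leg 3: track=14.7°, groundspeed=151.3 kt

Leg 1: heading 73.4°; drift -3.3° → track 70.1°, groundspeed 132.0 kt
Leg 2: heading 260.9°; drift +0.9° → track 261.8°, groundspeed 200.5 kt
Leg 3: heading 26.2°; drift -11.5° → track 14.7°, groundspeed 151.3 kt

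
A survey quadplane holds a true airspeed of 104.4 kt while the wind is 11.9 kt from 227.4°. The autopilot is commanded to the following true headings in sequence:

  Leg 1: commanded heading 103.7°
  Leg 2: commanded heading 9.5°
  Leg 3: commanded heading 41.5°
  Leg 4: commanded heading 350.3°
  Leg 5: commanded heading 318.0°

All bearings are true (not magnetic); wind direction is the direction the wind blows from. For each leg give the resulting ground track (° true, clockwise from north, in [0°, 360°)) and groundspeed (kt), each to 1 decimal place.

Leg 1: heading 103.7°; drift -5.1° → track 98.6°, groundspeed 111.4 kt
Leg 2: heading 9.5°; drift +3.7° → track 13.2°, groundspeed 114.0 kt
Leg 3: heading 41.5°; drift +0.6° → track 42.1°, groundspeed 116.2 kt
Leg 4: heading 350.3°; drift +5.1° → track 355.4°, groundspeed 111.3 kt
Leg 5: heading 318.0°; drift +6.5° → track 324.5°, groundspeed 105.2 kt

Leg 1: track=98.6°, groundspeed=111.4 kt
Leg 2: track=13.2°, groundspeed=114.0 kt
Leg 3: track=42.1°, groundspeed=116.2 kt
Leg 4: track=355.4°, groundspeed=111.3 kt
Leg 5: track=324.5°, groundspeed=105.2 kt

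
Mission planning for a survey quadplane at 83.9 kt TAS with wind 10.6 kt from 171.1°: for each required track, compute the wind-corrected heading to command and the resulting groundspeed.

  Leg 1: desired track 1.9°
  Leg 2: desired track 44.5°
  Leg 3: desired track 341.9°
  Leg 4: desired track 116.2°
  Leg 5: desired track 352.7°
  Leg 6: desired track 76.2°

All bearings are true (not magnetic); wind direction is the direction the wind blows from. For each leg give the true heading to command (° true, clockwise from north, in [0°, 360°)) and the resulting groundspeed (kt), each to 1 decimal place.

Leg 1: desired track 1.9°; wind correction +1.4° → command heading 3.3°, groundspeed 94.3 kt
Leg 2: desired track 44.5°; wind correction +5.8° → command heading 50.3°, groundspeed 89.8 kt
Leg 3: desired track 341.9°; wind correction -1.2° → command heading 340.7°, groundspeed 94.3 kt
Leg 4: desired track 116.2°; wind correction +5.9° → command heading 122.1°, groundspeed 77.4 kt
Leg 5: desired track 352.7°; wind correction +0.2° → command heading 352.9°, groundspeed 94.5 kt
Leg 6: desired track 76.2°; wind correction +7.2° → command heading 83.4°, groundspeed 84.1 kt

Leg 1: heading=3.3°, groundspeed=94.3 kt
Leg 2: heading=50.3°, groundspeed=89.8 kt
Leg 3: heading=340.7°, groundspeed=94.3 kt
Leg 4: heading=122.1°, groundspeed=77.4 kt
Leg 5: heading=352.9°, groundspeed=94.5 kt
Leg 6: heading=83.4°, groundspeed=84.1 kt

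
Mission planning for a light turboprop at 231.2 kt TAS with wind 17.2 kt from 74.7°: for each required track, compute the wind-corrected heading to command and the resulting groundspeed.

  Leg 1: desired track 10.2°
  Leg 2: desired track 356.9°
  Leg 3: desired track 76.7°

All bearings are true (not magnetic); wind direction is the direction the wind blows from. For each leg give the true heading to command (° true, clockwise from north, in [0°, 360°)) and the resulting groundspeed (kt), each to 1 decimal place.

Leg 1: desired track 10.2°; wind correction +3.9° → command heading 14.1°, groundspeed 223.3 kt
Leg 2: desired track 356.9°; wind correction +4.2° → command heading 1.1°, groundspeed 227.0 kt
Leg 3: desired track 76.7°; wind correction -0.1° → command heading 76.6°, groundspeed 214.0 kt

Leg 1: heading=14.1°, groundspeed=223.3 kt
Leg 2: heading=1.1°, groundspeed=227.0 kt
Leg 3: heading=76.6°, groundspeed=214.0 kt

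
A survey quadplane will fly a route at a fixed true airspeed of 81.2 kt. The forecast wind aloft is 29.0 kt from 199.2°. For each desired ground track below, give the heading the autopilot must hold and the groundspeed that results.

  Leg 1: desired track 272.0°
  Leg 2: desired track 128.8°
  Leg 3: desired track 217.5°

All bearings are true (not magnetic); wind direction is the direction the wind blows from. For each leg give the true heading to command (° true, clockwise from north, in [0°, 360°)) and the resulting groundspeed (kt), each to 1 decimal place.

Leg 1: heading=252.1°, groundspeed=67.8 kt
Leg 2: heading=148.5°, groundspeed=66.7 kt
Leg 3: heading=211.1°, groundspeed=53.2 kt

Leg 1: desired track 272.0°; wind correction -19.9° → command heading 252.1°, groundspeed 67.8 kt
Leg 2: desired track 128.8°; wind correction +19.7° → command heading 148.5°, groundspeed 66.7 kt
Leg 3: desired track 217.5°; wind correction -6.4° → command heading 211.1°, groundspeed 53.2 kt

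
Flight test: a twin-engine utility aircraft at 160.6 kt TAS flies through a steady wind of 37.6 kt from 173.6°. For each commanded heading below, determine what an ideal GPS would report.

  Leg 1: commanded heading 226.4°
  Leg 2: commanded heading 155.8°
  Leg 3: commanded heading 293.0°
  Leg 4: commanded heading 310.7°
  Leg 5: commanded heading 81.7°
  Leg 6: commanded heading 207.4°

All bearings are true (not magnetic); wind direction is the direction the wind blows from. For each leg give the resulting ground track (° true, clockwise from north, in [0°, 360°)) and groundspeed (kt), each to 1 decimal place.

Leg 1: track=238.7°, groundspeed=141.1 kt
Leg 2: track=150.5°, groundspeed=125.3 kt
Leg 3: track=303.4°, groundspeed=182.0 kt
Leg 4: track=318.4°, groundspeed=189.9 kt
Leg 5: track=68.6°, groundspeed=166.2 kt
Leg 6: track=216.6°, groundspeed=131.0 kt

Leg 1: heading 226.4°; drift +12.3° → track 238.7°, groundspeed 141.1 kt
Leg 2: heading 155.8°; drift -5.3° → track 150.5°, groundspeed 125.3 kt
Leg 3: heading 293.0°; drift +10.4° → track 303.4°, groundspeed 182.0 kt
Leg 4: heading 310.7°; drift +7.7° → track 318.4°, groundspeed 189.9 kt
Leg 5: heading 81.7°; drift -13.1° → track 68.6°, groundspeed 166.2 kt
Leg 6: heading 207.4°; drift +9.2° → track 216.6°, groundspeed 131.0 kt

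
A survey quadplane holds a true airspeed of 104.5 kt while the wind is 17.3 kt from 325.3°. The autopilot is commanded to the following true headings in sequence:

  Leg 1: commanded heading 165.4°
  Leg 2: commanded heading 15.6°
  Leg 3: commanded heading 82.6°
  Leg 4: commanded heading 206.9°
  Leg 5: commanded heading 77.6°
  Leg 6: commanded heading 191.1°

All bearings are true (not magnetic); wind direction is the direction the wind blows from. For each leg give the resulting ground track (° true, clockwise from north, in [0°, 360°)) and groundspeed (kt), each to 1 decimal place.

Leg 1: heading 165.4°; drift -2.8° → track 162.6°, groundspeed 120.9 kt
Leg 2: heading 15.6°; drift +8.1° → track 23.7°, groundspeed 94.4 kt
Leg 3: heading 82.6°; drift +7.8° → track 90.4°, groundspeed 113.5 kt
Leg 4: heading 206.9°; drift -7.7° → track 199.2°, groundspeed 113.8 kt
Leg 5: heading 77.6°; drift +8.2° → track 85.8°, groundspeed 112.2 kt
Leg 6: heading 191.1°; drift -6.1° → track 185.0°, groundspeed 117.2 kt

Leg 1: track=162.6°, groundspeed=120.9 kt
Leg 2: track=23.7°, groundspeed=94.4 kt
Leg 3: track=90.4°, groundspeed=113.5 kt
Leg 4: track=199.2°, groundspeed=113.8 kt
Leg 5: track=85.8°, groundspeed=112.2 kt
Leg 6: track=185.0°, groundspeed=117.2 kt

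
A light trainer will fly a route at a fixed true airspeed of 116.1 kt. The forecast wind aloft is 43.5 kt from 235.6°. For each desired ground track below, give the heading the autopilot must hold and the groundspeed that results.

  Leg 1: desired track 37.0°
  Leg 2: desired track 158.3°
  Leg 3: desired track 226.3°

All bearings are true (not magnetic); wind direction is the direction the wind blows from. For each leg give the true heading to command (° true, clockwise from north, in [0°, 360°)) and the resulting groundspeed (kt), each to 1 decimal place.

Leg 1: desired track 37.0°; wind correction -6.9° → command heading 30.1°, groundspeed 156.5 kt
Leg 2: desired track 158.3°; wind correction +21.4° → command heading 179.7°, groundspeed 98.5 kt
Leg 3: desired track 226.3°; wind correction +3.5° → command heading 229.8°, groundspeed 73.0 kt

Leg 1: heading=30.1°, groundspeed=156.5 kt
Leg 2: heading=179.7°, groundspeed=98.5 kt
Leg 3: heading=229.8°, groundspeed=73.0 kt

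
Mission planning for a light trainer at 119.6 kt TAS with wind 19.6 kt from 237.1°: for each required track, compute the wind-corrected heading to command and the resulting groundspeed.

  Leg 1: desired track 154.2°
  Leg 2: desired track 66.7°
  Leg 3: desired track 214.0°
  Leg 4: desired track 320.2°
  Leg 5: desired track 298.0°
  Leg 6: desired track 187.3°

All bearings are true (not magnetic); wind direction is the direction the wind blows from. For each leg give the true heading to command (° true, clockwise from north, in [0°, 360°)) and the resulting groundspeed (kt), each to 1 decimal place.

Leg 1: desired track 154.2°; wind correction +9.4° → command heading 163.6°, groundspeed 115.6 kt
Leg 2: desired track 66.7°; wind correction +1.6° → command heading 68.3°, groundspeed 138.9 kt
Leg 3: desired track 214.0°; wind correction +3.7° → command heading 217.7°, groundspeed 101.3 kt
Leg 4: desired track 320.2°; wind correction -9.4° → command heading 310.8°, groundspeed 115.7 kt
Leg 5: desired track 298.0°; wind correction -8.2° → command heading 289.8°, groundspeed 108.8 kt
Leg 6: desired track 187.3°; wind correction +7.2° → command heading 194.5°, groundspeed 106.0 kt

Leg 1: heading=163.6°, groundspeed=115.6 kt
Leg 2: heading=68.3°, groundspeed=138.9 kt
Leg 3: heading=217.7°, groundspeed=101.3 kt
Leg 4: heading=310.8°, groundspeed=115.7 kt
Leg 5: heading=289.8°, groundspeed=108.8 kt
Leg 6: heading=194.5°, groundspeed=106.0 kt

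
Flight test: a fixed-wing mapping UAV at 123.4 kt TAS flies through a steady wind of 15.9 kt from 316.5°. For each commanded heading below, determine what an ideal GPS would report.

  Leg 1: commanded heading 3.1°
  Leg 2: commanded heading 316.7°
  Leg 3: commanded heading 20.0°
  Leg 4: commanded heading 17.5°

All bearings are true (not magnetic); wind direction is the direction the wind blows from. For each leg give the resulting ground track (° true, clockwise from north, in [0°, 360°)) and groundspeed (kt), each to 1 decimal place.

Leg 1: heading 3.1°; drift +5.9° → track 9.0°, groundspeed 113.1 kt
Leg 2: heading 316.7°; drift +0.0° → track 316.7°, groundspeed 107.5 kt
Leg 3: heading 20.0°; drift +7.0° → track 27.0°, groundspeed 117.2 kt
Leg 4: heading 17.5°; drift +6.9° → track 24.4°, groundspeed 116.5 kt

Leg 1: track=9.0°, groundspeed=113.1 kt
Leg 2: track=316.7°, groundspeed=107.5 kt
Leg 3: track=27.0°, groundspeed=117.2 kt
Leg 4: track=24.4°, groundspeed=116.5 kt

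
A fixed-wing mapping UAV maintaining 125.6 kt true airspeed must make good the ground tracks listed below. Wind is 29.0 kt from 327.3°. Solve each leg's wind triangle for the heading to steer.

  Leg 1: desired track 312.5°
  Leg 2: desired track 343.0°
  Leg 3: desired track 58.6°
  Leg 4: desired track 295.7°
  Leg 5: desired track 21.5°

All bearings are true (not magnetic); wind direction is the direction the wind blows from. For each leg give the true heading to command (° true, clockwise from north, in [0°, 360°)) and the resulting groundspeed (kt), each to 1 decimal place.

Leg 1: desired track 312.5°; wind correction +3.4° → command heading 315.9°, groundspeed 97.3 kt
Leg 2: desired track 343.0°; wind correction -3.6° → command heading 339.4°, groundspeed 97.4 kt
Leg 3: desired track 58.6°; wind correction -13.3° → command heading 45.3°, groundspeed 122.9 kt
Leg 4: desired track 295.7°; wind correction +6.9° → command heading 302.6°, groundspeed 100.0 kt
Leg 5: desired track 21.5°; wind correction -10.8° → command heading 10.7°, groundspeed 106.4 kt

Leg 1: heading=315.9°, groundspeed=97.3 kt
Leg 2: heading=339.4°, groundspeed=97.4 kt
Leg 3: heading=45.3°, groundspeed=122.9 kt
Leg 4: heading=302.6°, groundspeed=100.0 kt
Leg 5: heading=10.7°, groundspeed=106.4 kt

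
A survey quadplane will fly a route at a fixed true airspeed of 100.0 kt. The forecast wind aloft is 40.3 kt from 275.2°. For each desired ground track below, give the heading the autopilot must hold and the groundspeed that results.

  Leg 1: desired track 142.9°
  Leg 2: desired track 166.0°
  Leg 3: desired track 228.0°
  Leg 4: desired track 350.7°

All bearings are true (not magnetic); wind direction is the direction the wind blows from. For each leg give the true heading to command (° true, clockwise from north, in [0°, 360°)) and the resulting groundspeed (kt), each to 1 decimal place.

Leg 1: heading=160.2°, groundspeed=122.6 kt
Leg 2: heading=188.4°, groundspeed=105.7 kt
Leg 3: heading=245.2°, groundspeed=68.1 kt
Leg 4: heading=327.7°, groundspeed=82.0 kt

Leg 1: desired track 142.9°; wind correction +17.3° → command heading 160.2°, groundspeed 122.6 kt
Leg 2: desired track 166.0°; wind correction +22.4° → command heading 188.4°, groundspeed 105.7 kt
Leg 3: desired track 228.0°; wind correction +17.2° → command heading 245.2°, groundspeed 68.1 kt
Leg 4: desired track 350.7°; wind correction -23.0° → command heading 327.7°, groundspeed 82.0 kt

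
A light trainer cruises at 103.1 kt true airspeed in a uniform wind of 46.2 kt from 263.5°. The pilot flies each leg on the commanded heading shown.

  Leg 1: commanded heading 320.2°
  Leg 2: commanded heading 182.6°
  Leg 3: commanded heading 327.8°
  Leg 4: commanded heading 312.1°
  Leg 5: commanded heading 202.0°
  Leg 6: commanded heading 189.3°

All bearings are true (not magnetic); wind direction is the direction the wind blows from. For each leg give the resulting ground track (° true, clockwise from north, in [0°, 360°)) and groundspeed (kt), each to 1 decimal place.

Leg 1: heading 320.2°; drift +26.4° → track 346.6°, groundspeed 86.8 kt
Leg 2: heading 182.6°; drift -25.5° → track 157.1°, groundspeed 106.1 kt
Leg 3: heading 327.8°; drift +26.6° → track 354.4°, groundspeed 92.9 kt
Leg 4: heading 312.1°; drift +25.5° → track 337.6°, groundspeed 80.4 kt
Leg 5: heading 202.0°; drift -26.6° → track 175.4°, groundspeed 90.7 kt
Leg 6: heading 189.3°; drift -26.2° → track 163.1°, groundspeed 100.8 kt

Leg 1: track=346.6°, groundspeed=86.8 kt
Leg 2: track=157.1°, groundspeed=106.1 kt
Leg 3: track=354.4°, groundspeed=92.9 kt
Leg 4: track=337.6°, groundspeed=80.4 kt
Leg 5: track=175.4°, groundspeed=90.7 kt
Leg 6: track=163.1°, groundspeed=100.8 kt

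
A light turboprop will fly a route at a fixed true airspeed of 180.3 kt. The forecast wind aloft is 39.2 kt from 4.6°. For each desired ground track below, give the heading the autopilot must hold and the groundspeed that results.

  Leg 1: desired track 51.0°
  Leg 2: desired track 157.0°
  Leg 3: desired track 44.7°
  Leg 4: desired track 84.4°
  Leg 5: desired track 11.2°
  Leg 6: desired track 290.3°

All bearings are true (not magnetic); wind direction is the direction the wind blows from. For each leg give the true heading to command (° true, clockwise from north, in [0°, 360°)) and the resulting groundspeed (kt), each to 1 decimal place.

Leg 1: desired track 51.0°; wind correction -9.1° → command heading 41.9°, groundspeed 151.0 kt
Leg 2: desired track 157.0°; wind correction -5.8° → command heading 151.2°, groundspeed 214.1 kt
Leg 3: desired track 44.7°; wind correction -8.1° → command heading 36.6°, groundspeed 148.5 kt
Leg 4: desired track 84.4°; wind correction -12.4° → command heading 72.0°, groundspeed 169.2 kt
Leg 5: desired track 11.2°; wind correction -1.4° → command heading 9.8°, groundspeed 141.3 kt
Leg 6: desired track 290.3°; wind correction +12.1° → command heading 302.4°, groundspeed 165.7 kt

Leg 1: heading=41.9°, groundspeed=151.0 kt
Leg 2: heading=151.2°, groundspeed=214.1 kt
Leg 3: heading=36.6°, groundspeed=148.5 kt
Leg 4: heading=72.0°, groundspeed=169.2 kt
Leg 5: heading=9.8°, groundspeed=141.3 kt
Leg 6: heading=302.4°, groundspeed=165.7 kt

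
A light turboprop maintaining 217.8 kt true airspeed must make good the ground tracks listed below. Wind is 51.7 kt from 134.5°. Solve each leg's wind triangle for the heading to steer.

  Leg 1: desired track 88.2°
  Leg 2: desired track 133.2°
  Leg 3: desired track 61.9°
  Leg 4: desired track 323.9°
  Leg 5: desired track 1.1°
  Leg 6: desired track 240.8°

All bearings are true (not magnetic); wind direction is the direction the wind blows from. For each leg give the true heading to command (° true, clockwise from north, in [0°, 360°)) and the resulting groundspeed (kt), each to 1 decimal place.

Leg 1: heading=98.1°, groundspeed=178.9 kt
Leg 2: heading=133.5°, groundspeed=166.1 kt
Leg 3: heading=75.0°, groundspeed=196.7 kt
Leg 4: heading=326.1°, groundspeed=268.6 kt
Leg 5: heading=11.0°, groundspeed=250.1 kt
Leg 6: heading=227.6°, groundspeed=226.6 kt

Leg 1: desired track 88.2°; wind correction +9.9° → command heading 98.1°, groundspeed 178.9 kt
Leg 2: desired track 133.2°; wind correction +0.3° → command heading 133.5°, groundspeed 166.1 kt
Leg 3: desired track 61.9°; wind correction +13.1° → command heading 75.0°, groundspeed 196.7 kt
Leg 4: desired track 323.9°; wind correction +2.2° → command heading 326.1°, groundspeed 268.6 kt
Leg 5: desired track 1.1°; wind correction +9.9° → command heading 11.0°, groundspeed 250.1 kt
Leg 6: desired track 240.8°; wind correction -13.2° → command heading 227.6°, groundspeed 226.6 kt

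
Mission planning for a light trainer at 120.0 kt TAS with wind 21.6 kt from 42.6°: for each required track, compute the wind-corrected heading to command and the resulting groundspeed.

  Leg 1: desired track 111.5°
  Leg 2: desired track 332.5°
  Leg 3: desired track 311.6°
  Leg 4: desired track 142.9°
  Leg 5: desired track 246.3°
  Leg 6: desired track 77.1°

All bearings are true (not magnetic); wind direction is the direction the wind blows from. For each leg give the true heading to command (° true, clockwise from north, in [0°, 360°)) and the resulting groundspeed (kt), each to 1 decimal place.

Leg 1: desired track 111.5°; wind correction -9.7° → command heading 101.8°, groundspeed 110.5 kt
Leg 2: desired track 332.5°; wind correction +9.7° → command heading 342.2°, groundspeed 110.9 kt
Leg 3: desired track 311.6°; wind correction +10.4° → command heading 322.0°, groundspeed 118.4 kt
Leg 4: desired track 142.9°; wind correction -10.2° → command heading 132.7°, groundspeed 122.0 kt
Leg 5: desired track 246.3°; wind correction +4.1° → command heading 250.4°, groundspeed 139.5 kt
Leg 6: desired track 77.1°; wind correction -5.9° → command heading 71.2°, groundspeed 101.6 kt

Leg 1: heading=101.8°, groundspeed=110.5 kt
Leg 2: heading=342.2°, groundspeed=110.9 kt
Leg 3: heading=322.0°, groundspeed=118.4 kt
Leg 4: heading=132.7°, groundspeed=122.0 kt
Leg 5: heading=250.4°, groundspeed=139.5 kt
Leg 6: heading=71.2°, groundspeed=101.6 kt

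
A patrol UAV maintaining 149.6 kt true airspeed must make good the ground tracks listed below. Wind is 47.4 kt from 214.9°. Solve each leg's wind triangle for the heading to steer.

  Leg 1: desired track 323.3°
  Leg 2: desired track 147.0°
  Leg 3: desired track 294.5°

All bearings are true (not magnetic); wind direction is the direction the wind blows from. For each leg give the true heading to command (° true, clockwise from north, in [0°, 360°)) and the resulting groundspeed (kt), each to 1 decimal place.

Leg 1: desired track 323.3°; wind correction -17.5° → command heading 305.8°, groundspeed 157.6 kt
Leg 2: desired track 147.0°; wind correction +17.1° → command heading 164.1°, groundspeed 125.2 kt
Leg 3: desired track 294.5°; wind correction -18.2° → command heading 276.3°, groundspeed 133.6 kt

Leg 1: heading=305.8°, groundspeed=157.6 kt
Leg 2: heading=164.1°, groundspeed=125.2 kt
Leg 3: heading=276.3°, groundspeed=133.6 kt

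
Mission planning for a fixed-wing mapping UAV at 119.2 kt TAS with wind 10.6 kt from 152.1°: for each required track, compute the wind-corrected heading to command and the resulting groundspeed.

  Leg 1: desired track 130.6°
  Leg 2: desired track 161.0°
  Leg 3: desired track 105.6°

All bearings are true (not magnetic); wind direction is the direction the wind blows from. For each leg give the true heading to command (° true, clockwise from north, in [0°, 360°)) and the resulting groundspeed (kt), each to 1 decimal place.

Leg 1: desired track 130.6°; wind correction +1.9° → command heading 132.5°, groundspeed 109.3 kt
Leg 2: desired track 161.0°; wind correction -0.8° → command heading 160.2°, groundspeed 108.7 kt
Leg 3: desired track 105.6°; wind correction +3.7° → command heading 109.3°, groundspeed 111.7 kt

Leg 1: heading=132.5°, groundspeed=109.3 kt
Leg 2: heading=160.2°, groundspeed=108.7 kt
Leg 3: heading=109.3°, groundspeed=111.7 kt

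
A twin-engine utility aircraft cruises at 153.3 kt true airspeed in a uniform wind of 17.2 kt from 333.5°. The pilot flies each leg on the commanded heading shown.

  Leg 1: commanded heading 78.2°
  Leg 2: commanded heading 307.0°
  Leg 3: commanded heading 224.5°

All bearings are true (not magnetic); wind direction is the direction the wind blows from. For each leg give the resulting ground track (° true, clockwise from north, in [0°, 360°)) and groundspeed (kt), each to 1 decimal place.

Leg 1: heading 78.2°; drift +6.0° → track 84.2°, groundspeed 158.5 kt
Leg 2: heading 307.0°; drift -3.2° → track 303.8°, groundspeed 138.1 kt
Leg 3: heading 224.5°; drift -5.8° → track 218.7°, groundspeed 159.7 kt

Leg 1: track=84.2°, groundspeed=158.5 kt
Leg 2: track=303.8°, groundspeed=138.1 kt
Leg 3: track=218.7°, groundspeed=159.7 kt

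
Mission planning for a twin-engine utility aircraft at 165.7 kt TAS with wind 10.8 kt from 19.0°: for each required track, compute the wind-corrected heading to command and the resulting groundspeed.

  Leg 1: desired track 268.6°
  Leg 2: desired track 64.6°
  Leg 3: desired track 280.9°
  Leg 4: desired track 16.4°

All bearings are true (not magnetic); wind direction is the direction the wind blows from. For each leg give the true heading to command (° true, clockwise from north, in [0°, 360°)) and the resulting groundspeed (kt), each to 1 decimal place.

Leg 1: desired track 268.6°; wind correction +3.5° → command heading 272.1°, groundspeed 169.2 kt
Leg 2: desired track 64.6°; wind correction -2.7° → command heading 61.9°, groundspeed 158.0 kt
Leg 3: desired track 280.9°; wind correction +3.7° → command heading 284.6°, groundspeed 166.9 kt
Leg 4: desired track 16.4°; wind correction +0.2° → command heading 16.6°, groundspeed 154.9 kt

Leg 1: heading=272.1°, groundspeed=169.2 kt
Leg 2: heading=61.9°, groundspeed=158.0 kt
Leg 3: heading=284.6°, groundspeed=166.9 kt
Leg 4: heading=16.6°, groundspeed=154.9 kt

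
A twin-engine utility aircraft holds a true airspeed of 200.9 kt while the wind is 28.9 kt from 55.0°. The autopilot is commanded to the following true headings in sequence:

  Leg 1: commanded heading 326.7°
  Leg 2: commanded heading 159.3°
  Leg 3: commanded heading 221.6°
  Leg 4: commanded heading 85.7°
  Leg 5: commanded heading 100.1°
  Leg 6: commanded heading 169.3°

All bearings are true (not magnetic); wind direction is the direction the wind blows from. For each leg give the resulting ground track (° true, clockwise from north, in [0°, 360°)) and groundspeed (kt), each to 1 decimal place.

Leg 1: track=318.5°, groundspeed=202.1 kt
Leg 2: track=167.0°, groundspeed=209.9 kt
Leg 3: track=223.3°, groundspeed=229.1 kt
Leg 4: track=90.5°, groundspeed=176.7 kt
Leg 5: track=106.6°, groundspeed=181.7 kt
Leg 6: track=176.4°, groundspeed=214.4 kt

Leg 1: heading 326.7°; drift -8.2° → track 318.5°, groundspeed 202.1 kt
Leg 2: heading 159.3°; drift +7.7° → track 167.0°, groundspeed 209.9 kt
Leg 3: heading 221.6°; drift +1.7° → track 223.3°, groundspeed 229.1 kt
Leg 4: heading 85.7°; drift +4.8° → track 90.5°, groundspeed 176.7 kt
Leg 5: heading 100.1°; drift +6.5° → track 106.6°, groundspeed 181.7 kt
Leg 6: heading 169.3°; drift +7.1° → track 176.4°, groundspeed 214.4 kt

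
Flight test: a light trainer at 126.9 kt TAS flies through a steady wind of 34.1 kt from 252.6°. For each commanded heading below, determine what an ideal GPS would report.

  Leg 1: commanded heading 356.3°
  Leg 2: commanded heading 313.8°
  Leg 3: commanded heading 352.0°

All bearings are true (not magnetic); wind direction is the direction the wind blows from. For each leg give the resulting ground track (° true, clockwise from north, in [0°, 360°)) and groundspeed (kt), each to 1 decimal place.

Leg 1: track=10.1°, groundspeed=139.0 kt
Leg 2: track=328.9°, groundspeed=114.4 kt
Leg 3: track=6.2°, groundspeed=136.7 kt

Leg 1: heading 356.3°; drift +13.8° → track 10.1°, groundspeed 139.0 kt
Leg 2: heading 313.8°; drift +15.1° → track 328.9°, groundspeed 114.4 kt
Leg 3: heading 352.0°; drift +14.2° → track 6.2°, groundspeed 136.7 kt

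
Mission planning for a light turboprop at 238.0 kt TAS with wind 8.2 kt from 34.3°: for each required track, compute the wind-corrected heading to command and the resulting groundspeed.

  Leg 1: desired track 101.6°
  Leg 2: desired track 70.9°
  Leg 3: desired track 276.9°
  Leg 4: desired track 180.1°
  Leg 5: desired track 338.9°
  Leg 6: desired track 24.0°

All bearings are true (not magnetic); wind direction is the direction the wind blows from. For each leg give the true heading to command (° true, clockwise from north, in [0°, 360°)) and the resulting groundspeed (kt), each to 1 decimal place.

Leg 1: desired track 101.6°; wind correction -1.8° → command heading 99.8°, groundspeed 234.7 kt
Leg 2: desired track 70.9°; wind correction -1.2° → command heading 69.7°, groundspeed 231.4 kt
Leg 3: desired track 276.9°; wind correction +1.8° → command heading 278.7°, groundspeed 241.7 kt
Leg 4: desired track 180.1°; wind correction -1.1° → command heading 179.0°, groundspeed 244.7 kt
Leg 5: desired track 338.9°; wind correction +1.6° → command heading 340.5°, groundspeed 233.2 kt
Leg 6: desired track 24.0°; wind correction +0.4° → command heading 24.4°, groundspeed 229.9 kt

Leg 1: heading=99.8°, groundspeed=234.7 kt
Leg 2: heading=69.7°, groundspeed=231.4 kt
Leg 3: heading=278.7°, groundspeed=241.7 kt
Leg 4: heading=179.0°, groundspeed=244.7 kt
Leg 5: heading=340.5°, groundspeed=233.2 kt
Leg 6: heading=24.4°, groundspeed=229.9 kt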